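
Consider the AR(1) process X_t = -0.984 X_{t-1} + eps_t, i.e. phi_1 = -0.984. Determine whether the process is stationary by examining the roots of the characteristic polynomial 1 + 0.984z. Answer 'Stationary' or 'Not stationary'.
\text{Stationary}

The AR(p) characteristic polynomial is P(z) = 1 + 0.984z.
Stationarity requires all roots to lie outside the unit circle, i.e. |z| > 1 for every root.
This is linear in z: 1 + (0.984) z = 0  =>  z = -1/(0.984) = -1.01626,  |z| = 1.01626.
Moduli of all roots: 1.0163.
All moduli strictly greater than 1? Yes.
Verdict: Stationary.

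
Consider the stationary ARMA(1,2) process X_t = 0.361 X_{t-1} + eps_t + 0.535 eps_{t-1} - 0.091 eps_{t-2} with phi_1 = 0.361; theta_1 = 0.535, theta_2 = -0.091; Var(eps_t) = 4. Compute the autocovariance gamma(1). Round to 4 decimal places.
\gamma(1) = 4.5068

Multiply the model equation by X_{t-k} and take expectations. With theta_0 = psi_0 = 1 and psi_j the MA(infinity) weights, this gives
  gamma(k) - sum_i phi_i gamma(k-i) = c_k,
  c_k = sigma^2 * sum_{j=k..q} theta_j psi_{j-k}   (c_k = 0 for k > q),
using gamma(-m) = gamma(m).
psi-weights needed (psi_j = theta_j + sum_i phi_i psi_{j-i}):
  psi_1 = theta_1 + phi_1 = 0.535 + (0.361) = 0.896
  psi_2 = theta_2 + phi_1 psi_1 = -0.091 + (0.361)(0.896) = 0.232456
Right-hand sides:
  c_0 = sigma^2 (1 + theta_1 psi_1 + theta_2 psi_2) = 4 * (1 + (0.535)(0.896) + (-0.091)(0.232456)) = 4 * 1.458207 = 5.832826
  c_1 = sigma^2 (theta_1 + theta_2 psi_1) = 4 * (0.535 + (-0.091)(0.896)) = 1.813856
  c_2 = sigma^2 theta_2 = 4 * (-0.091) = -0.364
Equations for k = 0 and k = 1 (AR order 1):
  gamma(0) = phi_1 gamma(1) + c_0
  gamma(1) = phi_1 gamma(0) + c_1
Substituting the second into the first: gamma(0) (1 - phi_1^2) = c_0 + phi_1 c_1, so
  gamma(0) = (c_0 + phi_1 c_1) / (1 - phi_1^2) = (5.832826 + (0.361)(1.813856)) / (1 - (0.361)^2) = 6.487628 / 0.869679 = 7.459796.
  gamma(1) = phi_1 gamma(0) + c_1 = (0.361)(7.459796) + (1.813856) = 4.506842.
Therefore gamma(1) = 4.5068 (to 4 decimal places).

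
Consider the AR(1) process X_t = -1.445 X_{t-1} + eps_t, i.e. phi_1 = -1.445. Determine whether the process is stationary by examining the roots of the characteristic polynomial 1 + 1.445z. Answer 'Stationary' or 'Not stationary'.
\text{Not stationary}

The AR(p) characteristic polynomial is P(z) = 1 + 1.445z.
Stationarity requires all roots to lie outside the unit circle, i.e. |z| > 1 for every root.
This is linear in z: 1 + (1.445) z = 0  =>  z = -1/(1.445) = -0.692042,  |z| = 0.692042.
Moduli of all roots: 0.6920.
All moduli strictly greater than 1? No.
Verdict: Not stationary.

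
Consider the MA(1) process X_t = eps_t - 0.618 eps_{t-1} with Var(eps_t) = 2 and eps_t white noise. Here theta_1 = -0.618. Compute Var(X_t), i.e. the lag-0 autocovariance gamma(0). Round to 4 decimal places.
\gamma(0) = 2.7638

For an MA(q) process X_t = eps_t + sum_i theta_i eps_{t-i} with
Var(eps_t) = sigma^2, the variance is
  gamma(0) = sigma^2 * (1 + sum_i theta_i^2).
  sum_i theta_i^2 = (-0.618)^2 = 0.381924.
  gamma(0) = 2 * (1 + 0.381924) = 2 * 1.381924 = 2.763848, which rounds to 2.7638.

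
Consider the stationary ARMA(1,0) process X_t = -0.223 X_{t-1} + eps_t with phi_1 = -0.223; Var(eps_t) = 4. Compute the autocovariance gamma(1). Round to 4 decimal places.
\gamma(1) = -0.9387

Multiply the model equation by X_{t-k} and take expectations. With theta_0 = psi_0 = 1 and psi_j the MA(infinity) weights, this gives
  gamma(k) - sum_i phi_i gamma(k-i) = c_k,
  c_k = sigma^2 * sum_{j=k..q} theta_j psi_{j-k}   (c_k = 0 for k > q),
using gamma(-m) = gamma(m).
Pure AR (q = 0): c_0 = sigma^2 = 4, c_k = 0 for k >= 1.
Equations for k = 0 and k = 1 (AR order 1):
  gamma(0) = phi_1 gamma(1) + c_0
  gamma(1) = phi_1 gamma(0) + c_1
Substituting the second into the first: gamma(0) (1 - phi_1^2) = c_0 + phi_1 c_1, so
  gamma(0) = c_0 / (1 - phi_1^2) = 4 / (1 - (-0.223)^2) = 4 / 0.950271 = 4.209326.
  gamma(1) = phi_1 gamma(0) = (-0.223)(4.209326) = -0.93868.
Therefore gamma(1) = -0.9387 (to 4 decimal places).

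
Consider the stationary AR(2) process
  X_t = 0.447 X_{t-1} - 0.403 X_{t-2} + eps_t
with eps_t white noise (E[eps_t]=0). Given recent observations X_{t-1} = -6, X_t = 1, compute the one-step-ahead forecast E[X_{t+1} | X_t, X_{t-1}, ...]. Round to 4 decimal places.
E[X_{t+1} \mid \mathcal F_t] = 2.8650

For an AR(p) model X_t = c + sum_i phi_i X_{t-i} + eps_t, the
one-step-ahead conditional mean is
  E[X_{t+1} | X_t, ...] = c + sum_i phi_i X_{t+1-i}.
Substitute known values:
  E[X_{t+1} | ...] = (0.447) * (1) + (-0.403) * (-6)
                   = 2.8650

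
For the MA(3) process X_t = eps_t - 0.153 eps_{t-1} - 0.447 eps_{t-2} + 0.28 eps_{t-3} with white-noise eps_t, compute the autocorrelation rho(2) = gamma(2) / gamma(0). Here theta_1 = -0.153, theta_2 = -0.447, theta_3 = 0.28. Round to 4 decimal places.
\rho(2) = -0.3763

For an MA(q) process with theta_0 = 1, the autocovariance is
  gamma(k) = sigma^2 * sum_{i=0..q-k} theta_i * theta_{i+k},
and rho(k) = gamma(k) / gamma(0). Sigma^2 cancels.
  numerator   = (1)*(-0.447) + (-0.153)*(0.28) = -0.48984.
  denominator = (1)^2 + (-0.153)^2 + (-0.447)^2 + (0.28)^2 = 1.301618.
  rho(2) = -0.48984 / 1.301618 = -0.3763.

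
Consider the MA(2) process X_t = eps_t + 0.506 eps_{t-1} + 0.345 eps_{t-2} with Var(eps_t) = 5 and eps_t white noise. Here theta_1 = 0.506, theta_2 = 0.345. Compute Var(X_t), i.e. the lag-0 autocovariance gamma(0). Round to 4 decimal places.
\gamma(0) = 6.8753

For an MA(q) process X_t = eps_t + sum_i theta_i eps_{t-i} with
Var(eps_t) = sigma^2, the variance is
  gamma(0) = sigma^2 * (1 + sum_i theta_i^2).
  sum_i theta_i^2 = (0.506)^2 + (0.345)^2 = 0.256036 + 0.119025 = 0.375061.
  gamma(0) = 5 * (1 + 0.375061) = 5 * 1.375061 = 6.875305, which rounds to 6.8753.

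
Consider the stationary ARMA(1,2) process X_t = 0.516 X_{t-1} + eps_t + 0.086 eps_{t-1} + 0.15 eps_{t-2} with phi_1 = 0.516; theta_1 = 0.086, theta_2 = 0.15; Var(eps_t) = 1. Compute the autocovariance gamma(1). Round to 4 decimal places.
\gamma(1) = 1.0285

Multiply the model equation by X_{t-k} and take expectations. With theta_0 = psi_0 = 1 and psi_j the MA(infinity) weights, this gives
  gamma(k) - sum_i phi_i gamma(k-i) = c_k,
  c_k = sigma^2 * sum_{j=k..q} theta_j psi_{j-k}   (c_k = 0 for k > q),
using gamma(-m) = gamma(m).
psi-weights needed (psi_j = theta_j + sum_i phi_i psi_{j-i}):
  psi_1 = theta_1 + phi_1 = 0.086 + (0.516) = 0.602
  psi_2 = theta_2 + phi_1 psi_1 = 0.15 + (0.516)(0.602) = 0.460632
Right-hand sides:
  c_0 = sigma^2 (1 + theta_1 psi_1 + theta_2 psi_2) = 1 * (1 + (0.086)(0.602) + (0.15)(0.460632)) = 1 * 1.120867 = 1.120867
  c_1 = sigma^2 (theta_1 + theta_2 psi_1) = 1 * (0.086 + (0.15)(0.602)) = 0.1763
  c_2 = sigma^2 theta_2 = 1 * (0.15) = 0.15
Equations for k = 0 and k = 1 (AR order 1):
  gamma(0) = phi_1 gamma(1) + c_0
  gamma(1) = phi_1 gamma(0) + c_1
Substituting the second into the first: gamma(0) (1 - phi_1^2) = c_0 + phi_1 c_1, so
  gamma(0) = (c_0 + phi_1 c_1) / (1 - phi_1^2) = (1.120867 + (0.516)(0.1763)) / (1 - (0.516)^2) = 1.211838 / 0.733744 = 1.651581.
  gamma(1) = phi_1 gamma(0) + c_1 = (0.516)(1.651581) + (0.1763) = 1.028516.
Therefore gamma(1) = 1.0285 (to 4 decimal places).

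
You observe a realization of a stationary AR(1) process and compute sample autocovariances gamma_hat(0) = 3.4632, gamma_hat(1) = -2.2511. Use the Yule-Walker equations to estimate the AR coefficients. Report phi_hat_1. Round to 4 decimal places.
\hat\phi_{1} = -0.6500

The Yule-Walker equations for an AR(p) process read, in matrix form,
  Gamma_p phi = r_p,   with   (Gamma_p)_{ij} = gamma(|i - j|),
                       (r_p)_i = gamma(i),   i,j = 1..p.
Substitute the sample gammas (Toeplitz matrix and right-hand side of size 1):
  Gamma_p = [[3.4632]]
  r_p     = [-2.2511]
With p = 1 this is the single equation gamma(0) phi_1 = gamma(1):
  phi_hat_1 = gamma(1) / gamma(0) = -2.2511 / 3.4632 = -0.6500.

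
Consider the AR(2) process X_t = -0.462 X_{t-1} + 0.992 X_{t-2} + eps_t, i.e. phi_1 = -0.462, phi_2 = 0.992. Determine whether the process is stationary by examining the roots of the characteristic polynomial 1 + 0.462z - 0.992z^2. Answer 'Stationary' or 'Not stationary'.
\text{Not stationary}

The AR(p) characteristic polynomial is P(z) = 1 + 0.462z - 0.992z^2.
Stationarity requires all roots to lie outside the unit circle, i.e. |z| > 1 for every root.
Set 1 + (0.462) z + (-0.992) z^2 = 0, i.e. a z^2 + b z + c = 0 with a = -0.992, b = 0.462, c = 1.
Discriminant D = b^2 - 4ac = (0.462)^2 - 4*(-0.992)*1 = 0.213444 - (-3.968) = 4.181444.
D >= 0, so the roots are real: z = (-b +/- sqrt(D)) / (2a) = (-0.462 +/- 2.044858) / (-1.984).
  z_1 = (-0.462 + 2.044858) / (-1.984) = -0.7978,   |z_1| = 0.7978.
  z_2 = (-0.462 - 2.044858) / (-1.984) = 1.2635,   |z_2| = 1.2635.
Moduli of all roots: 0.7978, 1.2635.
All moduli strictly greater than 1? No.
Verdict: Not stationary.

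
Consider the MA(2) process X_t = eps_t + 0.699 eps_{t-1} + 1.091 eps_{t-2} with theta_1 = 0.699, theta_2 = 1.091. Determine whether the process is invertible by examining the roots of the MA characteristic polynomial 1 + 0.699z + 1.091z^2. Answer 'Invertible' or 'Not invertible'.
\text{Not invertible}

The MA(q) characteristic polynomial is P(z) = 1 + 0.699z + 1.091z^2.
Invertibility requires all roots to lie outside the unit circle, i.e. |z| > 1 for every root.
Set 1 + (0.699) z + (1.091) z^2 = 0, i.e. a z^2 + b z + c = 0 with a = 1.091, b = 0.699, c = 1.
Discriminant D = b^2 - 4ac = (0.699)^2 - 4*(1.091)*1 = 0.488601 - (4.364) = -3.875399.
D < 0, so the roots are the complex-conjugate pair z = (-b +/- i sqrt(-D)) / (2a) = -0.3203 +/- 0.9022i.
For a conjugate pair |z|^2 = z * conj(z) = (product of roots) = c/a = 1/(1.091) = 0.91659, so |z| = sqrt(0.91659) = 0.9574 for both roots.
Moduli of all roots: 0.9574, 0.9574.
All moduli strictly greater than 1? No.
Verdict: Not invertible.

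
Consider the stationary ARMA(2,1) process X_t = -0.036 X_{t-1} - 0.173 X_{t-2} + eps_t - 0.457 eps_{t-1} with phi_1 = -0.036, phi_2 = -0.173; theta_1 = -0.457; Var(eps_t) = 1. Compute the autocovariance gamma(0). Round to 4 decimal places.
\gamma(0) = 1.2763

Multiply the model equation by X_{t-k} and take expectations. With theta_0 = psi_0 = 1 and psi_j the MA(infinity) weights, this gives
  gamma(k) - sum_i phi_i gamma(k-i) = c_k,
  c_k = sigma^2 * sum_{j=k..q} theta_j psi_{j-k}   (c_k = 0 for k > q),
using gamma(-m) = gamma(m).
psi-weights needed (psi_j = theta_j + sum_i phi_i psi_{j-i}):
  psi_1 = theta_1 + phi_1 = -0.457 + (-0.036) = -0.493
Right-hand sides:
  c_0 = sigma^2 (1 + theta_1 psi_1) = 1 * (1 + (-0.457)(-0.493)) = 1 * 1.225301 = 1.225301
  c_1 = sigma^2 theta_1 = 1 * (-0.457) = -0.457
  c_2 = 0
Equations for k = 0, 1, 2 (AR order 2, c_2 = 0):
  (E0) gamma(0) = phi_1 gamma(1) + phi_2 gamma(2) + c_0
  (E1) gamma(1) = phi_1 gamma(0) + phi_2 gamma(1) + c_1
  (E2) gamma(2) = phi_1 gamma(1) + phi_2 gamma(0)
From (E1): gamma(1) = A gamma(0) + B with
  A = phi_1 / (1 - phi_2) = -0.036 / 1.173 = -0.030691,   B = c_1 / (1 - phi_2) = -0.457 / 1.173 = -0.389599.
Insert (E2) into (E0): gamma(0) (1 - phi_2^2) = phi_1 (1 + phi_2) gamma(1) + c_0.
  phi_1 (1 + phi_2) = (-0.036)(0.827) = -0.029772,   1 - phi_2^2 = 0.970071.
Replace gamma(1) by A gamma(0) + B and collect gamma(0):
  gamma(0) [0.970071 - (-0.029772)(-0.030691)] = (-0.029772)(-0.389599) + 1.225301
  gamma(0) * 0.969157 = 1.2369
  gamma(0) = 1.2369 / 0.969157 = 1.276264.
Therefore gamma(0) = 1.2763 (to 4 decimal places).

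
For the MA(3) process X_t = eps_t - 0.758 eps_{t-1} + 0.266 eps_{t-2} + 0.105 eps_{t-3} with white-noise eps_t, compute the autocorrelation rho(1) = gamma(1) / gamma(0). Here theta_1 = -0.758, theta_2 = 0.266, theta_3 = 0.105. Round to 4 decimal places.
\rho(1) = -0.5625

For an MA(q) process with theta_0 = 1, the autocovariance is
  gamma(k) = sigma^2 * sum_{i=0..q-k} theta_i * theta_{i+k},
and rho(k) = gamma(k) / gamma(0). Sigma^2 cancels.
  numerator   = (1)*(-0.758) + (-0.758)*(0.266) + (0.266)*(0.105) = -0.931698.
  denominator = (1)^2 + (-0.758)^2 + (0.266)^2 + (0.105)^2 = 1.656345.
  rho(1) = -0.931698 / 1.656345 = -0.5625.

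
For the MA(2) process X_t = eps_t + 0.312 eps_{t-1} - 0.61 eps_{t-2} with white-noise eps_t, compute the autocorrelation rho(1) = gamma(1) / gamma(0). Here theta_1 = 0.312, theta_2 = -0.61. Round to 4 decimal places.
\rho(1) = 0.0828

For an MA(q) process with theta_0 = 1, the autocovariance is
  gamma(k) = sigma^2 * sum_{i=0..q-k} theta_i * theta_{i+k},
and rho(k) = gamma(k) / gamma(0). Sigma^2 cancels.
  numerator   = (1)*(0.312) + (0.312)*(-0.61) = 0.12168.
  denominator = (1)^2 + (0.312)^2 + (-0.61)^2 = 1.469444.
  rho(1) = 0.12168 / 1.469444 = 0.0828.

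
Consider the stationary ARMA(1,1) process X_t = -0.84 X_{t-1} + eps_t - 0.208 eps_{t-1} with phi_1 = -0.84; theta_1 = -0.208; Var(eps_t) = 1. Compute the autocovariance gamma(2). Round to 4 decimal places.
\gamma(2) = 3.5127

Multiply the model equation by X_{t-k} and take expectations. With theta_0 = psi_0 = 1 and psi_j the MA(infinity) weights, this gives
  gamma(k) - sum_i phi_i gamma(k-i) = c_k,
  c_k = sigma^2 * sum_{j=k..q} theta_j psi_{j-k}   (c_k = 0 for k > q),
using gamma(-m) = gamma(m).
psi-weights needed (psi_j = theta_j + sum_i phi_i psi_{j-i}):
  psi_1 = theta_1 + phi_1 = -0.208 + (-0.84) = -1.048
Right-hand sides:
  c_0 = sigma^2 (1 + theta_1 psi_1) = 1 * (1 + (-0.208)(-1.048)) = 1 * 1.217984 = 1.217984
  c_1 = sigma^2 theta_1 = 1 * (-0.208) = -0.208
  c_2 = 0
Equations for k = 0 and k = 1 (AR order 1):
  gamma(0) = phi_1 gamma(1) + c_0
  gamma(1) = phi_1 gamma(0) + c_1
Substituting the second into the first: gamma(0) (1 - phi_1^2) = c_0 + phi_1 c_1, so
  gamma(0) = (c_0 + phi_1 c_1) / (1 - phi_1^2) = (1.217984 + (-0.84)(-0.208)) / (1 - (-0.84)^2) = 1.392704 / 0.2944 = 4.730652.
  gamma(1) = phi_1 gamma(0) + c_1 = (-0.84)(4.730652) + (-0.208) = -4.181748.
For k = 2 (> q): gamma(2) = phi_1 gamma(1) = (-0.84)(-4.181748) = 3.512668.
Therefore gamma(2) = 3.5127 (to 4 decimal places).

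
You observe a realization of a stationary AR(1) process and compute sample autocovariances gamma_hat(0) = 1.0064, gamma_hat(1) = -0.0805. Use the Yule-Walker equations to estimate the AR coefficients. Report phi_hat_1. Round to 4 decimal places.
\hat\phi_{1} = -0.0800

The Yule-Walker equations for an AR(p) process read, in matrix form,
  Gamma_p phi = r_p,   with   (Gamma_p)_{ij} = gamma(|i - j|),
                       (r_p)_i = gamma(i),   i,j = 1..p.
Substitute the sample gammas (Toeplitz matrix and right-hand side of size 1):
  Gamma_p = [[1.0064]]
  r_p     = [-0.0805]
With p = 1 this is the single equation gamma(0) phi_1 = gamma(1):
  phi_hat_1 = gamma(1) / gamma(0) = -0.0805 / 1.0064 = -0.0800.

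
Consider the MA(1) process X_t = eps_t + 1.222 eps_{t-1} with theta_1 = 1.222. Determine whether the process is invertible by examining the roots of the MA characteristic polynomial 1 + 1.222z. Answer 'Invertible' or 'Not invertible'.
\text{Not invertible}

The MA(q) characteristic polynomial is P(z) = 1 + 1.222z.
Invertibility requires all roots to lie outside the unit circle, i.e. |z| > 1 for every root.
This is linear in z: 1 + (1.222) z = 0  =>  z = -1/(1.222) = -0.818331,  |z| = 0.818331.
Moduli of all roots: 0.8183.
All moduli strictly greater than 1? No.
Verdict: Not invertible.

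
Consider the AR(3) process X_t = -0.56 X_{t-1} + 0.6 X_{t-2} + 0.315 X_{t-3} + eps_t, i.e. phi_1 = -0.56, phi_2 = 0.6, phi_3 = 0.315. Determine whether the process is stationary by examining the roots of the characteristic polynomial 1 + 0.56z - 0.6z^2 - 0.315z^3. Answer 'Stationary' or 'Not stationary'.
\text{Stationary}

The AR(p) characteristic polynomial is P(z) = 1 + 0.56z - 0.6z^2 - 0.315z^3.
Stationarity requires all roots to lie outside the unit circle, i.e. |z| > 1 for every root.
Degree 3: look for a simple real root z0 first, then factor out (1 - z/z0) and solve the remaining quadratic.
Testing z0 = -2: P(-2) = 1 + (0.56)(-2) + (-0.6)(-2)^2 + (-0.315)(-2)^3
  = 1 + (-1.12) + (-2.4) + (2.52) = 0.  So z_0 = -2 is a root, |z_0| = 2.
Divide out the factor (1 + 0.5 z) = (1 - z/z0) (since 1/z0 = -0.5):
  P(z) = (1 + 0.5 z)(1 + (0.06) z + (-0.63) z^2)
  [check: z-coef 0.06 - (-0.5) = 0.56; z^2-coef -0.63 - (-0.5)(0.06) = -0.6; z^3-coef -(-0.5)(-0.63) = -0.315.]
Remaining roots from the quadratic factor 1 + (0.06) z + (-0.63) z^2:
  Set 1 + (0.06) z + (-0.63) z^2 = 0, i.e. a z^2 + b z + c = 0 with a = -0.63, b = 0.06, c = 1.
  Discriminant D = b^2 - 4ac = (0.06)^2 - 4*(-0.63)*1 = 0.0036 - (-2.52) = 2.5236.
  D >= 0, so the roots are real: z = (-b +/- sqrt(D)) / (2a) = (-0.06 +/- 1.588584) / (-1.26).
    z_1 = (-0.06 + 1.588584) / (-1.26) = -1.2132,   |z_1| = 1.2132.
    z_2 = (-0.06 - 1.588584) / (-1.26) = 1.3084,   |z_2| = 1.3084.
Moduli of all roots: 2.0000, 1.2132, 1.3084.
All moduli strictly greater than 1? Yes.
Verdict: Stationary.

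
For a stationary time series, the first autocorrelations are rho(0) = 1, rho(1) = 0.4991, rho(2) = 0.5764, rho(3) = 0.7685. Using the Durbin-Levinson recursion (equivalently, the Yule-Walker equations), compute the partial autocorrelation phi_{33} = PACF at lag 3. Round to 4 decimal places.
\phi_{33} = 0.6390

The PACF at lag k is phi_{kk}, the last component of the solution
to the Yule-Walker system G_k phi = r_k where
  (G_k)_{ij} = rho(|i - j|), (r_k)_i = rho(i), i,j = 1..k.
Equivalently, Durbin-Levinson gives phi_{kk} iteratively:
  phi_{11} = rho(1)
  phi_{kk} = [rho(k) - sum_{j=1..k-1} phi_{k-1,j} rho(k-j)]
            / [1 - sum_{j=1..k-1} phi_{k-1,j} rho(j)],
  phi_{k,j} = phi_{k-1,j} - phi_{kk} phi_{k-1,k-j},  j = 1..k-1.
Step k = 1:
  phi_11 = rho(1) = 0.4991.
Step k = 2:
  phi_22 = [rho(2) - phi_11 rho(1)] / [1 - phi_11 rho(1)] = [0.5764 - (0.4991)(0.4991)] / [1 - (0.4991)(0.4991)]
         = 0.32729919 / 0.75089919 = 0.435876.
  Update: phi_21 = phi_11 - phi_22 phi_11 = 0.4991 - (0.435876)(0.4991) = 0.281554.
Step k = 3:
  phi_33 = [rho(3) - phi_21 rho(2) - phi_22 rho(1)] / [1 - phi_21 rho(1) - phi_22 rho(2)]
    numerator   = 0.7685 - (0.281554)(0.5764) - (0.435876)(0.4991) = 0.38866632
    denominator = 1 - (0.281554)(0.4991) - (0.435876)(0.5764) = 0.60823722
  phi_33 = 0.38866632 / 0.60823722 = 0.639.
Therefore phi_{33} = 0.6390.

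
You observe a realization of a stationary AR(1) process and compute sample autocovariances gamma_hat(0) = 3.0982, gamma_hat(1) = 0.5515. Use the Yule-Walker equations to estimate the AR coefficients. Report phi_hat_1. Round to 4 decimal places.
\hat\phi_{1} = 0.1780

The Yule-Walker equations for an AR(p) process read, in matrix form,
  Gamma_p phi = r_p,   with   (Gamma_p)_{ij} = gamma(|i - j|),
                       (r_p)_i = gamma(i),   i,j = 1..p.
Substitute the sample gammas (Toeplitz matrix and right-hand side of size 1):
  Gamma_p = [[3.0982]]
  r_p     = [0.5515]
With p = 1 this is the single equation gamma(0) phi_1 = gamma(1):
  phi_hat_1 = gamma(1) / gamma(0) = 0.5515 / 3.0982 = 0.1780.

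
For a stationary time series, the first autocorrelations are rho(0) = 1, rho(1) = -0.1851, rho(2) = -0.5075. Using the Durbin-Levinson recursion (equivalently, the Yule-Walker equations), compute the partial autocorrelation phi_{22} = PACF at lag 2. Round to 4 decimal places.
\phi_{22} = -0.5610

The PACF at lag k is phi_{kk}, the last component of the solution
to the Yule-Walker system G_k phi = r_k where
  (G_k)_{ij} = rho(|i - j|), (r_k)_i = rho(i), i,j = 1..k.
Equivalently, Durbin-Levinson gives phi_{kk} iteratively:
  phi_{11} = rho(1)
  phi_{kk} = [rho(k) - sum_{j=1..k-1} phi_{k-1,j} rho(k-j)]
            / [1 - sum_{j=1..k-1} phi_{k-1,j} rho(j)],
  phi_{k,j} = phi_{k-1,j} - phi_{kk} phi_{k-1,k-j},  j = 1..k-1.
Step k = 1:
  phi_11 = rho(1) = -0.1851.
Step k = 2:
  phi_22 = [rho(2) - phi_11 rho(1)] / [1 - phi_11 rho(1)] = [-0.5075 - (-0.1851)(-0.1851)] / [1 - (-0.1851)(-0.1851)]
         = -0.54176201 / 0.96573799 = -0.561.
Therefore phi_{22} = -0.5610.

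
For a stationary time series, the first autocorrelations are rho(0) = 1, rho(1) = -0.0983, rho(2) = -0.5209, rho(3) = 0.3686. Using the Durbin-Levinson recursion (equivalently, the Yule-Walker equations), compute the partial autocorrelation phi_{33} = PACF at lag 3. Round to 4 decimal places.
\phi_{33} = 0.3361

The PACF at lag k is phi_{kk}, the last component of the solution
to the Yule-Walker system G_k phi = r_k where
  (G_k)_{ij} = rho(|i - j|), (r_k)_i = rho(i), i,j = 1..k.
Equivalently, Durbin-Levinson gives phi_{kk} iteratively:
  phi_{11} = rho(1)
  phi_{kk} = [rho(k) - sum_{j=1..k-1} phi_{k-1,j} rho(k-j)]
            / [1 - sum_{j=1..k-1} phi_{k-1,j} rho(j)],
  phi_{k,j} = phi_{k-1,j} - phi_{kk} phi_{k-1,k-j},  j = 1..k-1.
Step k = 1:
  phi_11 = rho(1) = -0.0983.
Step k = 2:
  phi_22 = [rho(2) - phi_11 rho(1)] / [1 - phi_11 rho(1)] = [-0.5209 - (-0.0983)(-0.0983)] / [1 - (-0.0983)(-0.0983)]
         = -0.53056289 / 0.99033711 = -0.53574.
  Update: phi_21 = phi_11 - phi_22 phi_11 = -0.0983 - (-0.53574)(-0.0983) = -0.150963.
Step k = 3:
  phi_33 = [rho(3) - phi_21 rho(2) - phi_22 rho(1)] / [1 - phi_21 rho(1) - phi_22 rho(2)]
    numerator   = 0.3686 - (-0.150963)(-0.5209) - (-0.53574)(-0.0983) = 0.23730005
    denominator = 1 - (-0.150963)(-0.0983) - (-0.53574)(-0.5209) = 0.70609352
  phi_33 = 0.23730005 / 0.70609352 = 0.3361.
Therefore phi_{33} = 0.3361.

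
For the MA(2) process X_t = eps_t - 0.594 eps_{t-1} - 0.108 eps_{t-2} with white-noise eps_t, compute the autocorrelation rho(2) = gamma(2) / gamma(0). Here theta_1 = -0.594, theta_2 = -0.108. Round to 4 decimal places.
\rho(2) = -0.0791

For an MA(q) process with theta_0 = 1, the autocovariance is
  gamma(k) = sigma^2 * sum_{i=0..q-k} theta_i * theta_{i+k},
and rho(k) = gamma(k) / gamma(0). Sigma^2 cancels.
  numerator   = (1)*(-0.108) = -0.108.
  denominator = (1)^2 + (-0.594)^2 + (-0.108)^2 = 1.3645.
  rho(2) = -0.108 / 1.3645 = -0.0791.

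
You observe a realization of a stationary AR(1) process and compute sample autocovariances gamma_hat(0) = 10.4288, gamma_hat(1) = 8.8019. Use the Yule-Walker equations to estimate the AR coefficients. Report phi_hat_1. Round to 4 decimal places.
\hat\phi_{1} = 0.8440

The Yule-Walker equations for an AR(p) process read, in matrix form,
  Gamma_p phi = r_p,   with   (Gamma_p)_{ij} = gamma(|i - j|),
                       (r_p)_i = gamma(i),   i,j = 1..p.
Substitute the sample gammas (Toeplitz matrix and right-hand side of size 1):
  Gamma_p = [[10.4288]]
  r_p     = [8.8019]
With p = 1 this is the single equation gamma(0) phi_1 = gamma(1):
  phi_hat_1 = gamma(1) / gamma(0) = 8.8019 / 10.4288 = 0.8440.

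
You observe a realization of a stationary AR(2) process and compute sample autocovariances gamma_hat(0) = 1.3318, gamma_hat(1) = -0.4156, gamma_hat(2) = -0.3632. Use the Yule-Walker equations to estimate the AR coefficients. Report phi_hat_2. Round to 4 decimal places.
\hat\phi_{2} = -0.4100

The Yule-Walker equations for an AR(p) process read, in matrix form,
  Gamma_p phi = r_p,   with   (Gamma_p)_{ij} = gamma(|i - j|),
                       (r_p)_i = gamma(i),   i,j = 1..p.
Substitute the sample gammas (Toeplitz matrix and right-hand side of size 2):
  Gamma_p = [[1.3318, -0.4156], [-0.4156, 1.3318]]
  r_p     = [-0.4156, -0.3632]
Written out:
  1.3318 phi_1 - 0.4156 phi_2 = -0.4156
  -0.4156 phi_1 + 1.3318 phi_2 = -0.3632
Solve by Cramer's rule:
  det = gamma(0)^2 - gamma(1)^2 = (1.3318)^2 - (-0.4156)^2 = 1.77369124 - 0.17272336 = 1.60096788
  phi_hat_1 = [gamma(1) gamma(0) - gamma(1) gamma(2)] / det = [(-0.4156)(1.3318) - (-0.4156)(-0.3632)] / 1.60096788 = -0.704442 / 1.60096788 = -0.44
  phi_hat_2 = [gamma(0) gamma(2) - gamma(1)^2] / det = [(1.3318)(-0.3632) - (-0.4156)^2] / 1.60096788 = -0.65643312 / 1.60096788 = -0.41
So phi_hat = [-0.4400, -0.4100].
Therefore phi_hat_2 = -0.4100.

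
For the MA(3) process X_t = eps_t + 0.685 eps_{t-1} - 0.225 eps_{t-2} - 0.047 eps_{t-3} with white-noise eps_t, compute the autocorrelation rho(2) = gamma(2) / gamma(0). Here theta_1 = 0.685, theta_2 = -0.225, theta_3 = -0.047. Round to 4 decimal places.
\rho(2) = -0.1690

For an MA(q) process with theta_0 = 1, the autocovariance is
  gamma(k) = sigma^2 * sum_{i=0..q-k} theta_i * theta_{i+k},
and rho(k) = gamma(k) / gamma(0). Sigma^2 cancels.
  numerator   = (1)*(-0.225) + (0.685)*(-0.047) = -0.257195.
  denominator = (1)^2 + (0.685)^2 + (-0.225)^2 + (-0.047)^2 = 1.522059.
  rho(2) = -0.257195 / 1.522059 = -0.1690.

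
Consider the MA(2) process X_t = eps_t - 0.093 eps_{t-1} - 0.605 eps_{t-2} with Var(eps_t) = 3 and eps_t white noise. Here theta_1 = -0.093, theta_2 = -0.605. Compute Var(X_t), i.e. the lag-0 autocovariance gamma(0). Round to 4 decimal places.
\gamma(0) = 4.1240

For an MA(q) process X_t = eps_t + sum_i theta_i eps_{t-i} with
Var(eps_t) = sigma^2, the variance is
  gamma(0) = sigma^2 * (1 + sum_i theta_i^2).
  sum_i theta_i^2 = (-0.093)^2 + (-0.605)^2 = 0.008649 + 0.366025 = 0.374674.
  gamma(0) = 3 * (1 + 0.374674) = 3 * 1.374674 = 4.124022, which rounds to 4.1240.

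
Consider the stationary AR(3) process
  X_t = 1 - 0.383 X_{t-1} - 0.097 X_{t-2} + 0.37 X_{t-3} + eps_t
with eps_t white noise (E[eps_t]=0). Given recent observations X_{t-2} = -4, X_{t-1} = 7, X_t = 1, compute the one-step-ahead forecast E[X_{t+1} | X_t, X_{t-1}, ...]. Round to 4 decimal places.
E[X_{t+1} \mid \mathcal F_t] = -1.5420

For an AR(p) model X_t = c + sum_i phi_i X_{t-i} + eps_t, the
one-step-ahead conditional mean is
  E[X_{t+1} | X_t, ...] = c + sum_i phi_i X_{t+1-i}.
Substitute known values:
  E[X_{t+1} | ...] = 1 + (-0.383) * (1) + (-0.097) * (7) + (0.37) * (-4)
                   = -1.5420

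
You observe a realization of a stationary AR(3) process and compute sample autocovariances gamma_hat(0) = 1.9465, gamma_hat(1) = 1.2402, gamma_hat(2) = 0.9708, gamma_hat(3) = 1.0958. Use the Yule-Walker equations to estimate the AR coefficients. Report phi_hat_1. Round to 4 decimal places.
\hat\phi_{1} = 0.4850

The Yule-Walker equations for an AR(p) process read, in matrix form,
  Gamma_p phi = r_p,   with   (Gamma_p)_{ij} = gamma(|i - j|),
                       (r_p)_i = gamma(i),   i,j = 1..p.
Substitute the sample gammas (Toeplitz matrix and right-hand side of size 3):
  Gamma_p = [[1.9465, 1.2402, 0.9708], [1.2402, 1.9465, 1.2402], [0.9708, 1.2402, 1.9465]]
  r_p     = [1.2402, 0.9708, 1.0958]
Written out (R1..R3):
  (R1) 1.9465 phi_1 + 1.2402 phi_2 + 0.9708 phi_3 = 1.2402
  (R2) 1.2402 phi_1 + 1.9465 phi_2 + 1.2402 phi_3 = 0.9708
  (R3) 0.9708 phi_1 + 1.2402 phi_2 + 1.9465 phi_3 = 1.0958
Gaussian elimination:
  R2 <- R2 - (1.2402/1.9465) R1 = R2 - (0.637144) R1:  1.156315 phi_2 + 0.621661 phi_3 = 0.180615
  R3 <- R3 - (0.9708/1.9465) R1 = R3 - (0.498741) R1:  0.621661 phi_2 + 1.462322 phi_3 = 0.477261
  R3 <- R3 - (0.621661/1.156315) R2 = R3 - (0.537623) R2:  1.128103 phi_3 = 0.380159
Back-substitution:
  phi_hat_3 = 0.380159 / 1.128103 = 0.336989
  phi_hat_2 = (0.180615 - (0.621661)(0.336989)) / 1.156315 = -0.024975
  phi_hat_1 = (1.2402 - (1.2402)(-0.024975) - (0.9708)(0.336989)) / 1.9465 = 0.484986
So phi_hat = [0.4850, -0.0250, 0.3370].
Therefore phi_hat_1 = 0.4850.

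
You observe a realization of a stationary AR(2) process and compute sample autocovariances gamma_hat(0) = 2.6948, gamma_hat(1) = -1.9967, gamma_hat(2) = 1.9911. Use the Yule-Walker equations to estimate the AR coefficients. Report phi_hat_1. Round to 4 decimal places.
\hat\phi_{1} = -0.4290

The Yule-Walker equations for an AR(p) process read, in matrix form,
  Gamma_p phi = r_p,   with   (Gamma_p)_{ij} = gamma(|i - j|),
                       (r_p)_i = gamma(i),   i,j = 1..p.
Substitute the sample gammas (Toeplitz matrix and right-hand side of size 2):
  Gamma_p = [[2.6948, -1.9967], [-1.9967, 2.6948]]
  r_p     = [-1.9967, 1.9911]
Written out:
  2.6948 phi_1 - 1.9967 phi_2 = -1.9967
  -1.9967 phi_1 + 2.6948 phi_2 = 1.9911
Solve by Cramer's rule:
  det = gamma(0)^2 - gamma(1)^2 = (2.6948)^2 - (-1.9967)^2 = 7.26194704 - 3.98681089 = 3.27513615
  phi_hat_1 = [gamma(1) gamma(0) - gamma(1) gamma(2)] / det = [(-1.9967)(2.6948) - (-1.9967)(1.9911)] / 3.27513615 = -1.40507779 / 3.27513615 = -0.429
  phi_hat_2 = [gamma(0) gamma(2) - gamma(1)^2] / det = [(2.6948)(1.9911) - (-1.9967)^2] / 3.27513615 = 1.37880539 / 3.27513615 = 0.421
So phi_hat = [-0.4290, 0.4210].
Therefore phi_hat_1 = -0.4290.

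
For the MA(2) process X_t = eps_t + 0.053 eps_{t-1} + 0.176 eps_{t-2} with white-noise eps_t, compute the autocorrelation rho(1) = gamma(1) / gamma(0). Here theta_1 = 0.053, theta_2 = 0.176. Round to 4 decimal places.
\rho(1) = 0.0603

For an MA(q) process with theta_0 = 1, the autocovariance is
  gamma(k) = sigma^2 * sum_{i=0..q-k} theta_i * theta_{i+k},
and rho(k) = gamma(k) / gamma(0). Sigma^2 cancels.
  numerator   = (1)*(0.053) + (0.053)*(0.176) = 0.062328.
  denominator = (1)^2 + (0.053)^2 + (0.176)^2 = 1.033785.
  rho(1) = 0.062328 / 1.033785 = 0.0603.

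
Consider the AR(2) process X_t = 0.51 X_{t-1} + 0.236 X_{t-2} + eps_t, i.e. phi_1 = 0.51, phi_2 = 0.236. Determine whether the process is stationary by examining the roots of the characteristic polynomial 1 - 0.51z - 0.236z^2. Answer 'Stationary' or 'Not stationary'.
\text{Stationary}

The AR(p) characteristic polynomial is P(z) = 1 - 0.51z - 0.236z^2.
Stationarity requires all roots to lie outside the unit circle, i.e. |z| > 1 for every root.
Set 1 + (-0.51) z + (-0.236) z^2 = 0, i.e. a z^2 + b z + c = 0 with a = -0.236, b = -0.51, c = 1.
Discriminant D = b^2 - 4ac = (-0.51)^2 - 4*(-0.236)*1 = 0.2601 - (-0.944) = 1.2041.
D >= 0, so the roots are real: z = (-b +/- sqrt(D)) / (2a) = (0.51 +/- 1.097315) / (-0.472).
  z_1 = (0.51 + 1.097315) / (-0.472) = -3.4053,   |z_1| = 3.4053.
  z_2 = (0.51 - 1.097315) / (-0.472) = 1.2443,   |z_2| = 1.2443.
Moduli of all roots: 3.4053, 1.2443.
All moduli strictly greater than 1? Yes.
Verdict: Stationary.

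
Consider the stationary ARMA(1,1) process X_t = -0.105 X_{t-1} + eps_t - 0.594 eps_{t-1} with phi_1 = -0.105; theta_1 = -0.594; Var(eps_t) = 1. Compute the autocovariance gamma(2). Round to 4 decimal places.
\gamma(2) = 0.0788

Multiply the model equation by X_{t-k} and take expectations. With theta_0 = psi_0 = 1 and psi_j the MA(infinity) weights, this gives
  gamma(k) - sum_i phi_i gamma(k-i) = c_k,
  c_k = sigma^2 * sum_{j=k..q} theta_j psi_{j-k}   (c_k = 0 for k > q),
using gamma(-m) = gamma(m).
psi-weights needed (psi_j = theta_j + sum_i phi_i psi_{j-i}):
  psi_1 = theta_1 + phi_1 = -0.594 + (-0.105) = -0.699
Right-hand sides:
  c_0 = sigma^2 (1 + theta_1 psi_1) = 1 * (1 + (-0.594)(-0.699)) = 1 * 1.415206 = 1.415206
  c_1 = sigma^2 theta_1 = 1 * (-0.594) = -0.594
  c_2 = 0
Equations for k = 0 and k = 1 (AR order 1):
  gamma(0) = phi_1 gamma(1) + c_0
  gamma(1) = phi_1 gamma(0) + c_1
Substituting the second into the first: gamma(0) (1 - phi_1^2) = c_0 + phi_1 c_1, so
  gamma(0) = (c_0 + phi_1 c_1) / (1 - phi_1^2) = (1.415206 + (-0.105)(-0.594)) / (1 - (-0.105)^2) = 1.477576 / 0.988975 = 1.494048.
  gamma(1) = phi_1 gamma(0) + c_1 = (-0.105)(1.494048) + (-0.594) = -0.750875.
For k = 2 (> q): gamma(2) = phi_1 gamma(1) = (-0.105)(-0.750875) = 0.078842.
Therefore gamma(2) = 0.0788 (to 4 decimal places).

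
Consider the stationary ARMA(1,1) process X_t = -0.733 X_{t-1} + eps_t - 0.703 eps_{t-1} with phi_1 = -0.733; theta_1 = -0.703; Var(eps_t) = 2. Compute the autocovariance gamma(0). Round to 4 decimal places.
\gamma(0) = 10.9131

Multiply the model equation by X_{t-k} and take expectations. With theta_0 = psi_0 = 1 and psi_j the MA(infinity) weights, this gives
  gamma(k) - sum_i phi_i gamma(k-i) = c_k,
  c_k = sigma^2 * sum_{j=k..q} theta_j psi_{j-k}   (c_k = 0 for k > q),
using gamma(-m) = gamma(m).
psi-weights needed (psi_j = theta_j + sum_i phi_i psi_{j-i}):
  psi_1 = theta_1 + phi_1 = -0.703 + (-0.733) = -1.436
Right-hand sides:
  c_0 = sigma^2 (1 + theta_1 psi_1) = 2 * (1 + (-0.703)(-1.436)) = 2 * 2.009508 = 4.019016
  c_1 = sigma^2 theta_1 = 2 * (-0.703) = -1.406
  c_2 = 0
Equations for k = 0 and k = 1 (AR order 1):
  gamma(0) = phi_1 gamma(1) + c_0
  gamma(1) = phi_1 gamma(0) + c_1
Substituting the second into the first: gamma(0) (1 - phi_1^2) = c_0 + phi_1 c_1, so
  gamma(0) = (c_0 + phi_1 c_1) / (1 - phi_1^2) = (4.019016 + (-0.733)(-1.406)) / (1 - (-0.733)^2) = 5.049614 / 0.462711 = 10.913106.
Therefore gamma(0) = 10.9131 (to 4 decimal places).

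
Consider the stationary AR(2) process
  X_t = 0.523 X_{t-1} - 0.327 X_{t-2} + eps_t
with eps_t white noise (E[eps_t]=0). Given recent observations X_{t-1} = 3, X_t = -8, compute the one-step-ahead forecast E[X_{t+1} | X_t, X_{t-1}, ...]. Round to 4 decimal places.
E[X_{t+1} \mid \mathcal F_t] = -5.1650

For an AR(p) model X_t = c + sum_i phi_i X_{t-i} + eps_t, the
one-step-ahead conditional mean is
  E[X_{t+1} | X_t, ...] = c + sum_i phi_i X_{t+1-i}.
Substitute known values:
  E[X_{t+1} | ...] = (0.523) * (-8) + (-0.327) * (3)
                   = -5.1650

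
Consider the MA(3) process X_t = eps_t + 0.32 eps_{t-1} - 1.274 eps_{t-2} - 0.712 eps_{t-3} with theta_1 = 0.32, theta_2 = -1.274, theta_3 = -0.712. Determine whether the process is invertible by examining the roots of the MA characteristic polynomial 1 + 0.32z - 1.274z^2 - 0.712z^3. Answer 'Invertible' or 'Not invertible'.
\text{Not invertible}

The MA(q) characteristic polynomial is P(z) = 1 + 0.32z - 1.274z^2 - 0.712z^3.
Invertibility requires all roots to lie outside the unit circle, i.e. |z| > 1 for every root.
Degree 3: look for a simple real root z0 first, then factor out (1 - z/z0) and solve the remaining quadratic.
Testing z0 = -1.25: P(-1.25) = 1 + (0.32)(-1.25) + (-1.274)(-1.25)^2 + (-0.712)(-1.25)^3
  = 1 + (-0.4) + (-1.990625) + (1.390625) = 0.  So z_0 = -1.25 is a root, |z_0| = 1.25.
Divide out the factor (1 + 0.8 z) = (1 - z/z0) (since 1/z0 = -0.8):
  P(z) = (1 + 0.8 z)(1 + (-0.48) z + (-0.89) z^2)
  [check: z-coef -0.48 - (-0.8) = 0.32; z^2-coef -0.89 - (-0.8)(-0.48) = -1.274; z^3-coef -(-0.8)(-0.89) = -0.712.]
Remaining roots from the quadratic factor 1 + (-0.48) z + (-0.89) z^2:
  Set 1 + (-0.48) z + (-0.89) z^2 = 0, i.e. a z^2 + b z + c = 0 with a = -0.89, b = -0.48, c = 1.
  Discriminant D = b^2 - 4ac = (-0.48)^2 - 4*(-0.89)*1 = 0.2304 - (-3.56) = 3.7904.
  D >= 0, so the roots are real: z = (-b +/- sqrt(D)) / (2a) = (0.48 +/- 1.946895) / (-1.78).
    z_1 = (0.48 + 1.946895) / (-1.78) = -1.3634,   |z_1| = 1.3634.
    z_2 = (0.48 - 1.946895) / (-1.78) = 0.8241,   |z_2| = 0.8241.
Moduli of all roots: 1.2500, 1.3634, 0.8241.
All moduli strictly greater than 1? No.
Verdict: Not invertible.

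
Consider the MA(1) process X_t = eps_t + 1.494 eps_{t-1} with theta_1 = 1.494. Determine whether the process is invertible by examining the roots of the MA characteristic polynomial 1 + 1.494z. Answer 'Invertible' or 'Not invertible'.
\text{Not invertible}

The MA(q) characteristic polynomial is P(z) = 1 + 1.494z.
Invertibility requires all roots to lie outside the unit circle, i.e. |z| > 1 for every root.
This is linear in z: 1 + (1.494) z = 0  =>  z = -1/(1.494) = -0.669344,  |z| = 0.669344.
Moduli of all roots: 0.6693.
All moduli strictly greater than 1? No.
Verdict: Not invertible.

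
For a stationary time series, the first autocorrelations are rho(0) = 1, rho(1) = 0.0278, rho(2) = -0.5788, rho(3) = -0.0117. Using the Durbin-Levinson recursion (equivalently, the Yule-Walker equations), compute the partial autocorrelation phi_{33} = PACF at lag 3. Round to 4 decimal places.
\phi_{33} = 0.0450

The PACF at lag k is phi_{kk}, the last component of the solution
to the Yule-Walker system G_k phi = r_k where
  (G_k)_{ij} = rho(|i - j|), (r_k)_i = rho(i), i,j = 1..k.
Equivalently, Durbin-Levinson gives phi_{kk} iteratively:
  phi_{11} = rho(1)
  phi_{kk} = [rho(k) - sum_{j=1..k-1} phi_{k-1,j} rho(k-j)]
            / [1 - sum_{j=1..k-1} phi_{k-1,j} rho(j)],
  phi_{k,j} = phi_{k-1,j} - phi_{kk} phi_{k-1,k-j},  j = 1..k-1.
Step k = 1:
  phi_11 = rho(1) = 0.0278.
Step k = 2:
  phi_22 = [rho(2) - phi_11 rho(1)] / [1 - phi_11 rho(1)] = [-0.5788 - (0.0278)(0.0278)] / [1 - (0.0278)(0.0278)]
         = -0.57957284 / 0.99922716 = -0.580021.
  Update: phi_21 = phi_11 - phi_22 phi_11 = 0.0278 - (-0.580021)(0.0278) = 0.043925.
Step k = 3:
  phi_33 = [rho(3) - phi_21 rho(2) - phi_22 rho(1)] / [1 - phi_21 rho(1) - phi_22 rho(2)]
    numerator   = -0.0117 - (0.043925)(-0.5788) - (-0.580021)(0.0278) = 0.02984814
    denominator = 1 - (0.043925)(0.0278) - (-0.580021)(-0.5788) = 0.66306268
  phi_33 = 0.02984814 / 0.66306268 = 0.045.
Therefore phi_{33} = 0.0450.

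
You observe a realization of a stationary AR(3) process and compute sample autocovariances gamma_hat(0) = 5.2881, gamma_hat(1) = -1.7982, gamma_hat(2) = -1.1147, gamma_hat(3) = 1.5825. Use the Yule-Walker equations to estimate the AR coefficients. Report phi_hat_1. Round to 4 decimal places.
\hat\phi_{1} = -0.4290

The Yule-Walker equations for an AR(p) process read, in matrix form,
  Gamma_p phi = r_p,   with   (Gamma_p)_{ij} = gamma(|i - j|),
                       (r_p)_i = gamma(i),   i,j = 1..p.
Substitute the sample gammas (Toeplitz matrix and right-hand side of size 3):
  Gamma_p = [[5.2881, -1.7982, -1.1147], [-1.7982, 5.2881, -1.7982], [-1.1147, -1.7982, 5.2881]]
  r_p     = [-1.7982, -1.1147, 1.5825]
Written out (R1..R3):
  (R1) 5.2881 phi_1 - 1.7982 phi_2 - 1.1147 phi_3 = -1.7982
  (R2) -1.7982 phi_1 + 5.2881 phi_2 - 1.7982 phi_3 = -1.1147
  (R3) -1.1147 phi_1 - 1.7982 phi_2 + 5.2881 phi_3 = 1.5825
Gaussian elimination:
  R2 <- R2 - (-1.7982/5.2881) R1 = R2 - (-0.340047) R1:  4.676628 phi_2 - 2.17725 phi_3 = -1.726172
  R3 <- R3 - (-1.1147/5.2881) R1 = R3 - (-0.210794) R1:  -2.17725 phi_2 + 5.053128 phi_3 = 1.20345
  R3 <- R3 - (-2.17725/4.676628) R2 = R3 - (-0.46556) R2:  4.039488 phi_3 = 0.399814
Back-substitution:
  phi_hat_3 = 0.399814 / 4.039488 = 0.098976
  phi_hat_2 = (-1.726172 - (-2.17725)(0.098976)) / 4.676628 = -0.323027
  phi_hat_1 = (-1.7982 - (-1.7982)(-0.323027) - (-1.1147)(0.098976)) / 5.2881 = -0.429027
So phi_hat = [-0.4290, -0.3230, 0.0990].
Therefore phi_hat_1 = -0.4290.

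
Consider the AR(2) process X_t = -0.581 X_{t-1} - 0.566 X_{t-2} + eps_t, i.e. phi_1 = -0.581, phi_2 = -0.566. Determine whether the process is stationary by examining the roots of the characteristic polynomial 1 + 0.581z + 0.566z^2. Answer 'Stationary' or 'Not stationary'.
\text{Stationary}

The AR(p) characteristic polynomial is P(z) = 1 + 0.581z + 0.566z^2.
Stationarity requires all roots to lie outside the unit circle, i.e. |z| > 1 for every root.
Set 1 + (0.581) z + (0.566) z^2 = 0, i.e. a z^2 + b z + c = 0 with a = 0.566, b = 0.581, c = 1.
Discriminant D = b^2 - 4ac = (0.581)^2 - 4*(0.566)*1 = 0.337561 - (2.264) = -1.926439.
D < 0, so the roots are the complex-conjugate pair z = (-b +/- i sqrt(-D)) / (2a) = -0.5133 +/- 1.2261i.
For a conjugate pair |z|^2 = z * conj(z) = (product of roots) = c/a = 1/(0.566) = 1.766784, so |z| = sqrt(1.766784) = 1.3292 for both roots.
Moduli of all roots: 1.3292, 1.3292.
All moduli strictly greater than 1? Yes.
Verdict: Stationary.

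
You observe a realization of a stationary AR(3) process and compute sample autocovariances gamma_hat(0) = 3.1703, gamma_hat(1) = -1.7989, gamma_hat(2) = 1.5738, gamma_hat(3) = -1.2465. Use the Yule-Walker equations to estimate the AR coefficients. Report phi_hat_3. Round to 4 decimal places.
\hat\phi_{3} = -0.0600

The Yule-Walker equations for an AR(p) process read, in matrix form,
  Gamma_p phi = r_p,   with   (Gamma_p)_{ij} = gamma(|i - j|),
                       (r_p)_i = gamma(i),   i,j = 1..p.
Substitute the sample gammas (Toeplitz matrix and right-hand side of size 3):
  Gamma_p = [[3.1703, -1.7989, 1.5738], [-1.7989, 3.1703, -1.7989], [1.5738, -1.7989, 3.1703]]
  r_p     = [-1.7989, 1.5738, -1.2465]
Written out (R1..R3):
  (R1) 3.1703 phi_1 - 1.7989 phi_2 + 1.5738 phi_3 = -1.7989
  (R2) -1.7989 phi_1 + 3.1703 phi_2 - 1.7989 phi_3 = 1.5738
  (R3) 1.5738 phi_1 - 1.7989 phi_2 + 3.1703 phi_3 = -1.2465
Gaussian elimination:
  R2 <- R2 - (-1.7989/3.1703) R1 = R2 - (-0.567423) R1:  2.149563 phi_2 - 0.90589 phi_3 = 0.553063
  R3 <- R3 - (1.5738/3.1703) R1 = R3 - (0.49642) R1:  -0.90589 phi_2 + 2.389034 phi_3 = -0.35349
  R3 <- R3 - (-0.90589/2.149563) R2 = R3 - (-0.42143) R2:  2.007265 phi_3 = -0.120413
Back-substitution:
  phi_hat_3 = -0.120413 / 2.007265 = -0.059988
  phi_hat_2 = (0.553063 - (-0.90589)(-0.059988)) / 2.149563 = 0.23201
  phi_hat_1 = (-1.7989 - (-1.7989)(0.23201) - (1.5738)(-0.059988)) / 3.1703 = -0.405995
So phi_hat = [-0.4060, 0.2320, -0.0600].
Therefore phi_hat_3 = -0.0600.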